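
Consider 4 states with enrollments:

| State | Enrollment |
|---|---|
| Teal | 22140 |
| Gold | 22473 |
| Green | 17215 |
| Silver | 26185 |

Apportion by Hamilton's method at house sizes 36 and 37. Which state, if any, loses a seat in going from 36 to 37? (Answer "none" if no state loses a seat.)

none

At 36 seats: Teal 9, Gold 9, Green 7, Silver 11.
At 37 seats: Teal 9, Gold 10, Green 7, Silver 11.
No state's allocation decreased.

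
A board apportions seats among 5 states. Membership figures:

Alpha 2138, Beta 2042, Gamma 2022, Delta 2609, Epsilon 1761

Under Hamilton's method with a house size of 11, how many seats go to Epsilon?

Total 10572; standard divisor 10572/11 ≈ 961.091.
Standard quotas: Alpha 2.225, Beta 2.125, Gamma 2.104, Delta 2.715, Epsilon 1.832.
Lower quotas: Alpha 2, Beta 2, Gamma 2, Delta 2, Epsilon 1 (sum 9, leaving 2 seats).
Remainders in descending order: Epsilon 0.832, Delta 0.715, Alpha 0.225, Beta 0.125, Gamma 0.104.
The surplus seats go to Epsilon, Delta.
Epsilon receives 2.

2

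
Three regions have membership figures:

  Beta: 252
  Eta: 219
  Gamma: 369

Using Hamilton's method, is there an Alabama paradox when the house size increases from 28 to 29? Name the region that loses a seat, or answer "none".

none

At 28 seats: Beta 9, Eta 7, Gamma 12.
At 29 seats: Beta 9, Eta 7, Gamma 13.
No region's allocation decreased.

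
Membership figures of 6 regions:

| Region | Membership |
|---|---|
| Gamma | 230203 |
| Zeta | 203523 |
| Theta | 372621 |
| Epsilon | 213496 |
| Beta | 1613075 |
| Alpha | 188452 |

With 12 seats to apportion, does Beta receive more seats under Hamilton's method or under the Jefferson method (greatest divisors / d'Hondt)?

Hamilton: Gamma 1, Zeta 1, Theta 1, Epsilon 1, Beta 7, Alpha 1.
Jefferson: Gamma 1, Zeta 1, Theta 1, Epsilon 1, Beta 8, Alpha 0.
Beta gets 7 under Hamilton and 8 under Jefferson.

Jefferson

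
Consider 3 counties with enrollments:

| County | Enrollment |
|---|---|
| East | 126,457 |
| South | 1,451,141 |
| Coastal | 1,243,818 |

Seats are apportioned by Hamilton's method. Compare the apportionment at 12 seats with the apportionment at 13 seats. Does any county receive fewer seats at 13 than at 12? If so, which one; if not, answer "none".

At 12 seats: East 1, South 6, Coastal 5.
At 13 seats: East 0, South 7, Coastal 6.
East drops from 1 to 0.

East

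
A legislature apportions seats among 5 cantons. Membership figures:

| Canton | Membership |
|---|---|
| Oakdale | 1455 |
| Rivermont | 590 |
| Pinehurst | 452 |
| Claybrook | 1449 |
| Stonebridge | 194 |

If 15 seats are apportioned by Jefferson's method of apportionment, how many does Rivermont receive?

Standard divisor 4140/15 ≈ 276; standard quotas: Oakdale 5.272, Rivermont 2.138, Pinehurst 1.638, Claybrook 5.250, Stonebridge 0.703.
Rounding down gives 5, 2, 1, 5, 0 = 13 seats, so the divisor must be adjusted.
With modified divisor 230: modified quotas Oakdale 6.326, Rivermont 2.565, Pinehurst 1.965, Claybrook 6.300, Stonebridge 0.843.
Rounding down: Oakdale 6, Rivermont 2, Pinehurst 1, Claybrook 6, Stonebridge 0 (total 15).
Rivermont receives 2.

2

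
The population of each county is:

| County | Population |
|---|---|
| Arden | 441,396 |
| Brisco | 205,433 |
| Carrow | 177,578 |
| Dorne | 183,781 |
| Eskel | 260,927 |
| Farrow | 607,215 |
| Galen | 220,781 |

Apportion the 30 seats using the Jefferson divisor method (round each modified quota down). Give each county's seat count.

Arden=7, Brisco=3, Carrow=2, Dorne=2, Eskel=4, Farrow=9, Galen=3

Standard divisor 2097111/30 ≈ 69903.7; standard quotas: Arden 6.314, Brisco 2.939, Carrow 2.540, Dorne 2.629, Eskel 3.733, Farrow 8.686, Galen 3.158.
Rounding down gives 6, 2, 2, 2, 3, 8, 3 = 26 seats, so the divisor must be adjusted.
With modified divisor 62200: modified quotas Arden 7.096, Brisco 3.303, Carrow 2.855, Dorne 2.955, Eskel 4.195, Farrow 9.762, Galen 3.550.
Rounding down: Arden 7, Brisco 3, Carrow 2, Dorne 2, Eskel 4, Farrow 9, Galen 3 (total 30).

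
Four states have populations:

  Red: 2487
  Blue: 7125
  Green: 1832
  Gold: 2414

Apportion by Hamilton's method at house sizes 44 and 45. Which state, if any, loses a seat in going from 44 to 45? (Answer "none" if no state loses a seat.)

none

At 44 seats: Red 8, Blue 22, Green 6, Gold 8.
At 45 seats: Red 8, Blue 23, Green 6, Gold 8.
No state's allocation decreased.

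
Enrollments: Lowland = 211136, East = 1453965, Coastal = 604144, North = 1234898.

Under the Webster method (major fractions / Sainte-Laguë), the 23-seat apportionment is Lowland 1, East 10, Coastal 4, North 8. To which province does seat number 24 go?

Priority for the next seat is population ÷ (current seats + 0.5).
Priorities: Lowland 140757.333, East 138472.857, Coastal 134254.222, North 145282.118.
Highest priority: North.

North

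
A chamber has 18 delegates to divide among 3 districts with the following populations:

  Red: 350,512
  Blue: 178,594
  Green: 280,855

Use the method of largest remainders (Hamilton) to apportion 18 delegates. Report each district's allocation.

Red 8, Blue 4, Green 6

Standard divisor: 809961 ÷ 18 ≈ 44997.833.
Standard quotas: Red 7.7895, Blue 3.9689, Green 6.2415.
Lower quotas: Red 7, Blue 3, Green 6 (sum 16, leaving 2 seats).
Remainders in descending order: Blue 0.9689, Red 0.7895, Green 0.2415.
The surplus seats go to Blue, Red.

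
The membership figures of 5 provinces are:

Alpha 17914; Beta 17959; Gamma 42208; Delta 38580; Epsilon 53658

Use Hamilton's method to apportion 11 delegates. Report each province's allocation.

Standard divisor: 170319 ÷ 11 ≈ 15483.545.
Standard quotas: Alpha 1.1570, Beta 1.1599, Gamma 2.7260, Delta 2.4917, Epsilon 3.4655.
Lower quotas: Alpha 1, Beta 1, Gamma 2, Delta 2, Epsilon 3 (sum 9, leaving 2 seats).
Remainders in descending order: Gamma 0.7260, Delta 0.4917, Epsilon 0.4655, Beta 0.1599, Alpha 0.1570.
The surplus seats go to Gamma, Delta.

Alpha 1; Beta 1; Gamma 3; Delta 3; Epsilon 3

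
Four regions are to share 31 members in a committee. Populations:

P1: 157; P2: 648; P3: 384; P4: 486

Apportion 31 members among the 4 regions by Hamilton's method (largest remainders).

Total 1675; standard divisor 1675/31 ≈ 54.032.
Standard quotas: P1 2.906, P2 11.993, P3 7.107, P4 8.995.
Lower quotas: P1 2, P2 11, P3 7, P4 8 (sum 28, leaving 3 seats).
Remainders in descending order: P4 0.995, P2 0.993, P1 0.906, P3 0.107.
Largest remainders: P4, P2, P1 receive the extra seats.

P1 3, P2 12, P3 7, P4 9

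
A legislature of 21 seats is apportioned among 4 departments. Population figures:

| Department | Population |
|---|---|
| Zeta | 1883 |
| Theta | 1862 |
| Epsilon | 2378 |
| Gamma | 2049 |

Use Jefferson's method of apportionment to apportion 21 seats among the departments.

Standard divisor 8172/21 ≈ 389.143; standard quotas: Zeta 4.839, Theta 4.785, Epsilon 6.111, Gamma 5.265.
Rounding down gives 4, 4, 6, 5 = 19 seats, so the divisor must be adjusted.
With modified divisor 360: modified quotas Zeta 5.231, Theta 5.172, Epsilon 6.606, Gamma 5.692.
Rounding down: Zeta 5, Theta 5, Epsilon 6, Gamma 5 (total 21).

Zeta 5, Theta 5, Epsilon 6, Gamma 5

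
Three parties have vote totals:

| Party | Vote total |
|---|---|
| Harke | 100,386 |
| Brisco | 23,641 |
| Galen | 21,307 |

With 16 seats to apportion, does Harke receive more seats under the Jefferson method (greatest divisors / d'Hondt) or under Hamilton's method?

Jefferson: Harke 12, Brisco 2, Galen 2.
Hamilton: Harke 11, Brisco 3, Galen 2.
Harke gets 12 under Jefferson and 11 under Hamilton.

Jefferson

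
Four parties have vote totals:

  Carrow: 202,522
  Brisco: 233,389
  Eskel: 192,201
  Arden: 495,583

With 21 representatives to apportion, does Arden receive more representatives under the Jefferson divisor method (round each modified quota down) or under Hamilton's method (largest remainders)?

Jefferson

Jefferson: Carrow 4, Brisco 4, Eskel 3, Arden 10.
Hamilton: Carrow 4, Brisco 4, Eskel 4, Arden 9.
Arden gets 10 under Jefferson and 9 under Hamilton.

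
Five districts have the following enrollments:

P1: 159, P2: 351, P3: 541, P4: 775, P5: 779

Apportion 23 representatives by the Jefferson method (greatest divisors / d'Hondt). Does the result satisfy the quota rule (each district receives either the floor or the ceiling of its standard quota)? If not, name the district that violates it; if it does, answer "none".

none

Standard quotas: P1 1.404, P2 3.099, P3 4.777, P4 6.843, P5 6.878.
Jefferson allocation: P1 1, P2 3, P3 5, P4 7, P5 7.
Every allocation lies between the lower and upper quota.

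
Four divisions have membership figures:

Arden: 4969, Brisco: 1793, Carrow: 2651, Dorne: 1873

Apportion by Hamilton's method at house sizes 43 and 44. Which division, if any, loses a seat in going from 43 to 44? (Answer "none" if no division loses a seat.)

none

At 43 seats: Arden 19, Brisco 7, Carrow 10, Dorne 7.
At 44 seats: Arden 20, Brisco 7, Carrow 10, Dorne 7.
No division's allocation decreased.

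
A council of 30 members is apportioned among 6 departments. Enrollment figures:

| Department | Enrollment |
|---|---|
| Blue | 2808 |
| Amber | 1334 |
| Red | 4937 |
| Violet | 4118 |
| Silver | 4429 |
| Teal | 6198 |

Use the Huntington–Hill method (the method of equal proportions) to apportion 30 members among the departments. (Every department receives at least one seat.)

With divisor 810: modified quotas Blue 3.467, Amber 1.647, Red 6.095, Violet 5.084, Silver 5.468, Teal 7.652.
Geometric-mean thresholds: Blue √(3·4)=3.464, Amber √(1·2)=1.414, Red √(6·7)=6.481, Violet √(5·6)=5.477, Silver √(5·6)=5.477, Teal √(7·8)=7.483.
Each quota rounded against its threshold gives Blue 4, Amber 2, Red 6, Violet 5, Silver 5, Teal 8 (total 30).

Blue 4, Amber 2, Red 6, Violet 5, Silver 5, Teal 8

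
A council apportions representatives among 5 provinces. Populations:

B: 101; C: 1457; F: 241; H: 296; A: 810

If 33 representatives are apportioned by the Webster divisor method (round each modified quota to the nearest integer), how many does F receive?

3

Standard divisor 2905/33 ≈ 88.03; standard quotas: B 1.147, C 16.551, F 2.738, H 3.362, A 9.201.
Rounding to the nearest integer gives B 1, C 17, F 3, H 3, A 9 — total 33, matching the house size, so no adjustment is needed.
F receives 3.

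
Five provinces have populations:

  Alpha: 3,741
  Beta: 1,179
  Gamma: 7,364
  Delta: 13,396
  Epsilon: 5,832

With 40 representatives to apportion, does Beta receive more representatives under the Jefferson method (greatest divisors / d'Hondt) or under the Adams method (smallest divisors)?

Jefferson: Alpha 5, Beta 1, Gamma 9, Delta 18, Epsilon 7.
Adams: Alpha 5, Beta 2, Gamma 9, Delta 17, Epsilon 7.
Beta gets 1 under Jefferson and 2 under Adams.

Adams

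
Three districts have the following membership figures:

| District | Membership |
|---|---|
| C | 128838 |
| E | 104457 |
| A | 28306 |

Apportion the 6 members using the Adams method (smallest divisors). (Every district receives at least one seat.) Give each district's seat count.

C: 3, E: 2, A: 1

Standard divisor 261601/6 ≈ 43600.167; standard quotas: C 2.955, E 2.396, A 0.649.
Rounding up gives 3, 3, 1 = 7 seats, so the divisor must be adjusted.
With modified divisor 58300: modified quotas C 2.210, E 1.792, A 0.486.
Rounding up: C 3, E 2, A 1 (total 6).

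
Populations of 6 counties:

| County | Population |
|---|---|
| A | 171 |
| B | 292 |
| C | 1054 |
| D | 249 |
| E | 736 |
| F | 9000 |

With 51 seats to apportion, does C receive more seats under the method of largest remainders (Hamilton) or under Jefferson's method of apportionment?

Hamilton: A 1, B 1, C 5, D 1, E 3, F 40.
Jefferson: A 0, B 1, C 4, D 1, E 3, F 42.
C gets 5 under Hamilton and 4 under Jefferson.

Hamilton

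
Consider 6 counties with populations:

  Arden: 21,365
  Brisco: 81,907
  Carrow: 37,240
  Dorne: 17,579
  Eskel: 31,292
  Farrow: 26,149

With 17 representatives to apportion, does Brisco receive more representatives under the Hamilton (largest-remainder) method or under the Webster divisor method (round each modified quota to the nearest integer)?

Webster

Hamilton: Arden 2, Brisco 6, Carrow 3, Dorne 1, Eskel 3, Farrow 2.
Webster: Arden 2, Brisco 7, Carrow 3, Dorne 1, Eskel 2, Farrow 2.
Brisco gets 6 under Hamilton and 7 under Webster.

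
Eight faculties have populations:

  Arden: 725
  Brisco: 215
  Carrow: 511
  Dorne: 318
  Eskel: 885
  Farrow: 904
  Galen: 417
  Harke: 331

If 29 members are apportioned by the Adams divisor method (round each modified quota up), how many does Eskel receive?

Standard divisor 4306/29 ≈ 148.483; standard quotas: Arden 4.883, Brisco 1.448, Carrow 3.441, Dorne 2.142, Eskel 5.960, Farrow 6.088, Galen 2.808, Harke 2.229.
Rounding up gives 5, 2, 4, 3, 6, 7, 3, 3 = 33 seats, so the divisor must be adjusted.
With modified divisor 174: modified quotas Arden 4.167, Brisco 1.236, Carrow 2.937, Dorne 1.828, Eskel 5.086, Farrow 5.195, Galen 2.397, Harke 1.902.
Rounding up: Arden 5, Brisco 2, Carrow 3, Dorne 2, Eskel 6, Farrow 6, Galen 3, Harke 2 (total 29).
Eskel receives 6.

6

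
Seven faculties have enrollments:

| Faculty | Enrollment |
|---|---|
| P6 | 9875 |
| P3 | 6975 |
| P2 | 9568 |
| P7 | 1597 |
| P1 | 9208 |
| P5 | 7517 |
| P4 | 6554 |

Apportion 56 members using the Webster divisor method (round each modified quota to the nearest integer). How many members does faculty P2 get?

10

Standard divisor 51294/56 ≈ 915.964; standard quotas: P6 10.781, P3 7.615, P2 10.446, P7 1.744, P1 10.053, P5 8.207, P4 7.155.
Rounding to the nearest integer gives P6 11, P3 8, P2 10, P7 2, P1 10, P5 8, P4 7 — total 56, matching the house size, so no adjustment is needed.
P2 receives 10.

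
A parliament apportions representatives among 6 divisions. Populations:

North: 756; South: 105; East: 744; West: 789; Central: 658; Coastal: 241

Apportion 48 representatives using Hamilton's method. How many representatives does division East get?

Total 3293; standard divisor 3293/48 ≈ 68.604.
Standard quotas: North 11.020, South 1.531, East 10.845, West 11.501, Central 9.591, Coastal 3.513.
Lower quotas: North 11, South 1, East 10, West 11, Central 9, Coastal 3 (sum 45, leaving 3 seats).
Remainders in descending order: East 0.845, Central 0.591, South 0.531, Coastal 0.513, West 0.501, North 0.020.
The surplus seats go to East, Central, South.
East receives 11.

11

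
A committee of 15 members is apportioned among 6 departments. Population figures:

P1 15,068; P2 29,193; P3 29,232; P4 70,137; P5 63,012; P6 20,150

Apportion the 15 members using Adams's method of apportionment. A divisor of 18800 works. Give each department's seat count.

P1: 1, P2: 2, P3: 2, P4: 4, P5: 4, P6: 2

With modified divisor 18800: modified quotas P1 0.801, P2 1.553, P3 1.555, P4 3.731, P5 3.352, P6 1.072.
Rounding up: P1 1, P2 2, P3 2, P4 4, P5 4, P6 2 (total 15).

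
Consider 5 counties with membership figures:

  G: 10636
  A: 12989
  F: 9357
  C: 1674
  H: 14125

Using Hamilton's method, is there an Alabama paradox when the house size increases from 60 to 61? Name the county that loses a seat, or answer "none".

At 60 seats: G 13, A 16, F 12, C 2, H 17.
At 61 seats: G 13, A 16, F 12, C 2, H 18.
No county's allocation decreased.

none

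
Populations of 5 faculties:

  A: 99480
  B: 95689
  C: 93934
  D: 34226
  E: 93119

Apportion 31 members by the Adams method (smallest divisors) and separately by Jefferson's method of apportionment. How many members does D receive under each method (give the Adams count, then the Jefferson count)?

Adams: A 7, B 7, C 7, D 3, E 7.
Jefferson: A 8, B 7, C 7, D 2, E 7.
D gets 3 under Adams and 2 under Jefferson.

3 and 2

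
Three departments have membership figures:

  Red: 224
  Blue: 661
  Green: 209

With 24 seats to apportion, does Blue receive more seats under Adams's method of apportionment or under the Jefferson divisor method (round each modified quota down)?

Jefferson

Adams: Red 5, Blue 14, Green 5.
Jefferson: Red 5, Blue 15, Green 4.
Blue gets 14 under Adams and 15 under Jefferson.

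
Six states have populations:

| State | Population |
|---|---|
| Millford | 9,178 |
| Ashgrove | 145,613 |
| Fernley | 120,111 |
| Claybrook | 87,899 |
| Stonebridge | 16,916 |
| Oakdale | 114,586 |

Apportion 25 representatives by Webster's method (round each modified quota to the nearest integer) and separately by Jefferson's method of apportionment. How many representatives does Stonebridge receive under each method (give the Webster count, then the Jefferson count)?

1 and 0

Webster: Millford 0, Ashgrove 7, Fernley 6, Claybrook 5, Stonebridge 1, Oakdale 6.
Jefferson: Millford 0, Ashgrove 8, Fernley 6, Claybrook 5, Stonebridge 0, Oakdale 6.
Stonebridge gets 1 under Webster and 0 under Jefferson.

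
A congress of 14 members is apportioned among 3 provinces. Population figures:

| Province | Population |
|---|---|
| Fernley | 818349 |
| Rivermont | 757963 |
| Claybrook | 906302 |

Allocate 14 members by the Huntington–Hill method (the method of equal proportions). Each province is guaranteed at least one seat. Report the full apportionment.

With divisor 176237: modified quotas Fernley 4.643, Rivermont 4.301, Claybrook 5.143.
Geometric-mean thresholds: Fernley √(4·5)=4.472, Rivermont √(4·5)=4.472, Claybrook √(5·6)=5.477.
Each quota rounded against its threshold gives Fernley 5, Rivermont 4, Claybrook 5 (total 14).

Fernley=5, Rivermont=4, Claybrook=5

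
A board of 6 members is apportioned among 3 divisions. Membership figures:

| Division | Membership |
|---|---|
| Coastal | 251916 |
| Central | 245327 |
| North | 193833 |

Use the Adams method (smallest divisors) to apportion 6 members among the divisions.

Standard divisor 691076/6 ≈ 115179.333; standard quotas: Coastal 2.187, Central 2.130, North 1.683.
Rounding up gives 3, 3, 2 = 8 seats, so the divisor must be adjusted.
With modified divisor 159900: modified quotas Coastal 1.575, Central 1.534, North 1.212.
Rounding up: Coastal 2, Central 2, North 2 (total 6).

Coastal: 2, Central: 2, North: 2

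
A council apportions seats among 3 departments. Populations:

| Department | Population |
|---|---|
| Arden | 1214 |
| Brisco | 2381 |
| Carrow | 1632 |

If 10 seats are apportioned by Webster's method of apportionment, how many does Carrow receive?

3

Standard divisor 5227/10 ≈ 522.7; standard quotas: Arden 2.323, Brisco 4.555, Carrow 3.122.
Rounding to the nearest integer gives Arden 2, Brisco 5, Carrow 3 — total 10, matching the house size, so no adjustment is needed.
Carrow receives 3.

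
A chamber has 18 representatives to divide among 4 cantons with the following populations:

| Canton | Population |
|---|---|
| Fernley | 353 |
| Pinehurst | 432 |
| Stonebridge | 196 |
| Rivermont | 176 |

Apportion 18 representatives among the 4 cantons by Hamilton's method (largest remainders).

Standard divisor: 1157 ÷ 18 ≈ 64.278.
Standard quotas: Fernley 5.492, Pinehurst 6.721, Stonebridge 3.049, Rivermont 2.738.
Lower quotas: Fernley 5, Pinehurst 6, Stonebridge 3, Rivermont 2 (sum 16, leaving 2 seats).
Remainders in descending order: Rivermont 0.738, Pinehurst 0.721, Fernley 0.492, Stonebridge 0.049.
Largest remainders: Rivermont, Pinehurst receive the extra seats.

Fernley 5; Pinehurst 7; Stonebridge 3; Rivermont 3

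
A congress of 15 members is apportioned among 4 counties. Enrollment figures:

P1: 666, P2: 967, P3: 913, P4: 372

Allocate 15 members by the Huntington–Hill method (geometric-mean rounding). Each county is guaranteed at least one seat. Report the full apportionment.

With divisor 198: modified quotas P1 3.364, P2 4.884, P3 4.611, P4 1.879.
Geometric-mean thresholds: P1 √(3·4)=3.464, P2 √(4·5)=4.472, P3 √(4·5)=4.472, P4 √(1·2)=1.414.
Each quota rounded against its threshold gives P1 3, P2 5, P3 5, P4 2 (total 15).

P1 3, P2 5, P3 5, P4 2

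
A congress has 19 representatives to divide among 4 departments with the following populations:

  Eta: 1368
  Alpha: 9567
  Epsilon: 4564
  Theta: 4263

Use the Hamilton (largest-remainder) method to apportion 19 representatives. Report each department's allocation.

Eta: 1, Alpha: 9, Epsilon: 5, Theta: 4

The standard divisor is 19762/19 ≈ 1040.105.
Standard quotas: Eta 1.3153, Alpha 9.1981, Epsilon 4.3880, Theta 4.0986.
Lower quotas: Eta 1, Alpha 9, Epsilon 4, Theta 4 (sum 18, leaving 1 seat).
Remainders in descending order: Epsilon 0.3880, Eta 0.3153, Alpha 0.1981, Theta 0.0986.
Largest remainder: Epsilon receives the extra seat.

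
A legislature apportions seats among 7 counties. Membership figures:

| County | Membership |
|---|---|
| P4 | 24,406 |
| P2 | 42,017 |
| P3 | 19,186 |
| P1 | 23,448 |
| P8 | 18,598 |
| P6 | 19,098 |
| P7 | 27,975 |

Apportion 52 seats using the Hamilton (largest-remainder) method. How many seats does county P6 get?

6

The standard divisor is 174728/52 ≈ 3360.154.
Standard quotas: P4 7.2634, P2 12.5045, P3 5.7099, P1 6.9783, P8 5.5349, P6 5.6837, P7 8.3255.
Lower quotas: P4 7, P2 12, P3 5, P1 6, P8 5, P6 5, P7 8 (sum 48, leaving 4 seats).
Remainders in descending order: P1 0.9783, P3 0.7099, P6 0.6837, P8 0.5349, P2 0.5045, P7 0.3255, P4 0.2634.
Largest remainders: P1, P3, P6, P8 receive the extra seats.
P6 receives 6.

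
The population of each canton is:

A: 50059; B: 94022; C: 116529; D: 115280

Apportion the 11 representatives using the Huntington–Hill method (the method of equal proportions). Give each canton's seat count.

A 2; B 3; C 3; D 3

With divisor 34518: modified quotas A 1.450, B 2.724, C 3.376, D 3.340.
Geometric-mean thresholds: A √(1·2)=1.414, B √(2·3)=2.449, C √(3·4)=3.464, D √(3·4)=3.464.
Each quota rounded against its threshold gives A 2, B 3, C 3, D 3 (total 11).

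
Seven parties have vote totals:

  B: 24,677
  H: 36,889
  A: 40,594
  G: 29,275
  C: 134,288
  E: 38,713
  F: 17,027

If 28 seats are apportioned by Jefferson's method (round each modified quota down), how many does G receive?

Standard divisor 321463/28 ≈ 11480.821; standard quotas: B 2.149, H 3.213, A 3.536, G 2.550, C 11.697, E 3.372, F 1.483.
Rounding down gives 2, 3, 3, 2, 11, 3, 1 = 25 seats, so the divisor must be adjusted.
With modified divisor 10000: modified quotas B 2.468, H 3.689, A 4.059, G 2.928, C 13.429, E 3.871, F 1.703.
Rounding down: B 2, H 3, A 4, G 2, C 13, E 3, F 1 (total 28).
G receives 2.

2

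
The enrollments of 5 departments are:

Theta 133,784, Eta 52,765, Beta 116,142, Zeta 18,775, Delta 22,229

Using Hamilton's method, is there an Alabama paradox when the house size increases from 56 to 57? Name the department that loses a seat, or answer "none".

At 56 seats: Theta 22, Eta 8, Beta 19, Zeta 3, Delta 4.
At 57 seats: Theta 22, Eta 9, Beta 19, Zeta 3, Delta 4.
No department's allocation decreased.

none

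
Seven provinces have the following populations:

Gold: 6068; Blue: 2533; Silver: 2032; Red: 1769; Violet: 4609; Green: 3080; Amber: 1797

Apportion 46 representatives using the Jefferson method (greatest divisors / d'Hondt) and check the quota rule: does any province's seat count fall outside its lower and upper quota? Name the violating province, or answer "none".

Standard quotas: Gold 12.753, Blue 5.323, Silver 4.270, Red 3.718, Violet 9.686, Green 6.473, Amber 3.777.
Jefferson allocation: Gold 13, Blue 5, Silver 4, Red 4, Violet 10, Green 6, Amber 4.
Every allocation lies between the lower and upper quota.

none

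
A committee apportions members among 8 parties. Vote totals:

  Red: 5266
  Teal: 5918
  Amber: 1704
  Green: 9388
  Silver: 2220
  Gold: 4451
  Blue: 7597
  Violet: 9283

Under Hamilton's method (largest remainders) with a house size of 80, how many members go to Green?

17

Total 45827; standard divisor 45827/80 ≈ 572.837.
Standard quotas: Red 9.1928, Teal 10.3310, Amber 2.9747, Green 16.3886, Silver 3.8754, Gold 7.7701, Blue 13.2621, Violet 16.2053.
Lower quotas: Red 9, Teal 10, Amber 2, Green 16, Silver 3, Gold 7, Blue 13, Violet 16 (sum 76, leaving 4 seats).
Remainders in descending order: Amber 0.9747, Silver 0.8754, Gold 0.7701, Green 0.3886, Teal 0.3310, Blue 0.2621, Violet 0.2053, Red 0.1928.
The surplus seats go to Amber, Silver, Gold, Green.
Green receives 17.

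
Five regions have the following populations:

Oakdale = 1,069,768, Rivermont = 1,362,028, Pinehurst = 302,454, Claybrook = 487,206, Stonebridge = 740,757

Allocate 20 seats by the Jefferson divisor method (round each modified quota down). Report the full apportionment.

Oakdale: 6; Rivermont: 7; Pinehurst: 1; Claybrook: 2; Stonebridge: 4

Standard divisor 3962213/20 ≈ 198110.65; standard quotas: Oakdale 5.400, Rivermont 6.875, Pinehurst 1.527, Claybrook 2.459, Stonebridge 3.739.
Rounding down gives 5, 6, 1, 2, 3 = 17 seats, so the divisor must be adjusted.
With modified divisor 174300: modified quotas Oakdale 6.138, Rivermont 7.814, Pinehurst 1.735, Claybrook 2.795, Stonebridge 4.250.
Rounding down: Oakdale 6, Rivermont 7, Pinehurst 1, Claybrook 2, Stonebridge 4 (total 20).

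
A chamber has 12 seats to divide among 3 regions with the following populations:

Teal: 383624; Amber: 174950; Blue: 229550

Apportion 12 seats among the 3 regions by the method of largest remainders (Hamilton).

Teal=6, Amber=3, Blue=3

Total 788124; standard divisor 788124/12 = 65677.
Standard quotas: Teal 5.8411, Amber 2.6638, Blue 3.4951.
Lower quotas: Teal 5, Amber 2, Blue 3 (sum 10, leaving 2 seats).
Remainders in descending order: Teal 0.8411, Amber 0.6638, Blue 0.4951.
The surplus seats go to Teal, Amber.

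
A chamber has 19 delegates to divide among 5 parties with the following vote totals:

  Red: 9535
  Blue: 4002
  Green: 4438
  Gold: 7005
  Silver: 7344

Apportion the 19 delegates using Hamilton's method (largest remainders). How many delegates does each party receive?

Red=6; Blue=2; Green=3; Gold=4; Silver=4

The standard divisor is 32324/19 ≈ 1701.263.
Standard quotas: Red 5.6047, Blue 2.3524, Green 2.6086, Gold 4.1175, Silver 4.3168.
Lower quotas: Red 5, Blue 2, Green 2, Gold 4, Silver 4 (sum 17, leaving 2 seats).
Remainders in descending order: Green 0.6086, Red 0.6047, Blue 0.3524, Silver 0.3168, Gold 0.1175.
The surplus seats go to Green, Red.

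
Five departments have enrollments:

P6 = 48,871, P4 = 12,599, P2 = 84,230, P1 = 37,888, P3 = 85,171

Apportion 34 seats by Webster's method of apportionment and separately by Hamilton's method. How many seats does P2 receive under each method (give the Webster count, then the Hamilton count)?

Webster: P6 6, P4 2, P2 10, P1 5, P3 11.
Hamilton: P6 6, P4 1, P2 11, P1 5, P3 11.
P2 gets 10 under Webster and 11 under Hamilton.

10 and 11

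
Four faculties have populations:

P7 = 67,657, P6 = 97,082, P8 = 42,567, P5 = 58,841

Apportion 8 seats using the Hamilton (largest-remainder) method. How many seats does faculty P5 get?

The standard divisor is 266147/8 ≈ 33268.375.
Standard quotas: P7 2.0337, P6 2.9181, P8 1.2795, P5 1.7687.
Lower quotas: P7 2, P6 2, P8 1, P5 1 (sum 6, leaving 2 seats).
Remainders in descending order: P6 0.9181, P5 0.7687, P8 0.2795, P7 0.0337.
The surplus seats go to P6, P5.
P5 receives 2.

2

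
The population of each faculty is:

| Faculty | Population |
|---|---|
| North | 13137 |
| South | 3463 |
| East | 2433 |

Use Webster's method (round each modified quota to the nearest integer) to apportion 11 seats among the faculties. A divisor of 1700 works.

With modified divisor 1700: modified quotas North 7.728, South 2.037, East 1.431.
Rounding to the nearest integer: North 8, South 2, East 1 (total 11).

North 8, South 2, East 1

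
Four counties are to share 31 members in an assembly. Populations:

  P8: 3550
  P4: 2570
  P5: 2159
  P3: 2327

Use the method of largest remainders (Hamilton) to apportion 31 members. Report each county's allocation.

Standard divisor: 10606 ÷ 31 ≈ 342.129.
Standard quotas: P8 10.376, P4 7.512, P5 6.310, P3 6.802.
Lower quotas: P8 10, P4 7, P5 6, P3 6 (sum 29, leaving 2 seats).
Remainders in descending order: P3 0.802, P4 0.512, P8 0.376, P5 0.310.
The surplus seats go to P3, P4.

P8: 10, P4: 8, P5: 6, P3: 7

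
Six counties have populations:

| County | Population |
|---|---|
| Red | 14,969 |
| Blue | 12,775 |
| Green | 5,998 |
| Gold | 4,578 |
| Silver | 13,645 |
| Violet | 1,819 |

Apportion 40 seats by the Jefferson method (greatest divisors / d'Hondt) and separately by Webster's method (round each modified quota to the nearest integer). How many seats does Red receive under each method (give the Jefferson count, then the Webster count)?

12 and 11

Jefferson: Red 12, Blue 10, Green 4, Gold 3, Silver 10, Violet 1.
Webster: Red 11, Blue 10, Green 5, Gold 3, Silver 10, Violet 1.
Red gets 12 under Jefferson and 11 under Webster.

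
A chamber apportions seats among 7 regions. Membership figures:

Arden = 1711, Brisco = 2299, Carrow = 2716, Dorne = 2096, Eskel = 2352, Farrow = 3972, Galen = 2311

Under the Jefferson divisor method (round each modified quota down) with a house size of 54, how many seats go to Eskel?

Standard divisor 17457/54 ≈ 323.278; standard quotas: Arden 5.293, Brisco 7.112, Carrow 8.401, Dorne 6.484, Eskel 7.275, Farrow 12.287, Galen 7.149.
Rounding down gives 5, 7, 8, 6, 7, 12, 7 = 52 seats, so the divisor must be adjusted.
With modified divisor 301: modified quotas Arden 5.684, Brisco 7.638, Carrow 9.023, Dorne 6.963, Eskel 7.814, Farrow 13.196, Galen 7.678.
Rounding down: Arden 5, Brisco 7, Carrow 9, Dorne 6, Eskel 7, Farrow 13, Galen 7 (total 54).
Eskel receives 7.

7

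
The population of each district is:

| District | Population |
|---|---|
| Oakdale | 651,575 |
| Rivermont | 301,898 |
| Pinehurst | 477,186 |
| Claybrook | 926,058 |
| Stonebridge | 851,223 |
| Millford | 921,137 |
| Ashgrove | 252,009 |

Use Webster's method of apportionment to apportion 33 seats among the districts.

Standard divisor 4381086/33 ≈ 132760.182; standard quotas: Oakdale 4.908, Rivermont 2.274, Pinehurst 3.594, Claybrook 6.975, Stonebridge 6.412, Millford 6.938, Ashgrove 1.898.
Rounding to the nearest integer gives Oakdale 5, Rivermont 2, Pinehurst 4, Claybrook 7, Stonebridge 6, Millford 7, Ashgrove 2 — total 33, matching the house size, so no adjustment is needed.

Oakdale=5, Rivermont=2, Pinehurst=4, Claybrook=7, Stonebridge=6, Millford=7, Ashgrove=2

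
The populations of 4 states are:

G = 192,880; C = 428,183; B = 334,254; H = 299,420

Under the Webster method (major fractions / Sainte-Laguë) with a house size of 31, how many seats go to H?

Standard divisor 1254737/31 ≈ 40475.387; standard quotas: G 4.765, C 10.579, B 8.258, H 7.398.
Rounding to the nearest integer gives G 5, C 11, B 8, H 7 — total 31, matching the house size, so no adjustment is needed.
H receives 7.

7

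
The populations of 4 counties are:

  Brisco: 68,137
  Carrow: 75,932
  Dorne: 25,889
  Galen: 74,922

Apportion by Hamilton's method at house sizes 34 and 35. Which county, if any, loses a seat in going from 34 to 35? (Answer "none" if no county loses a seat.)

At 34 seats: Brisco 9, Carrow 11, Dorne 4, Galen 10.
At 35 seats: Brisco 10, Carrow 11, Dorne 3, Galen 11.
Dorne drops from 4 to 3.

Dorne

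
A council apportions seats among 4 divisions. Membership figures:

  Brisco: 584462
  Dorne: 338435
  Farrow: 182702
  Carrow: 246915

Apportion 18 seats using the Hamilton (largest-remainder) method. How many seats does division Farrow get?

Total 1352514; standard divisor 1352514/18 ≈ 75139.667.
Standard quotas: Brisco 7.7783, Dorne 4.5041, Farrow 2.4315, Carrow 3.2861.
Lower quotas: Brisco 7, Dorne 4, Farrow 2, Carrow 3 (sum 16, leaving 2 seats).
Remainders in descending order: Brisco 0.7783, Dorne 0.5041, Farrow 0.4315, Carrow 0.2861.
Largest remainders: Brisco, Dorne receive the extra seats.
Farrow receives 2.

2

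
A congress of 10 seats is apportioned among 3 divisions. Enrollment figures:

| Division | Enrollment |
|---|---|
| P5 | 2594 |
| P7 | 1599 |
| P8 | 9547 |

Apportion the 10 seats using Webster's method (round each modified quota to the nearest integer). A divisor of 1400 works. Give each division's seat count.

With modified divisor 1400: modified quotas P5 1.853, P7 1.142, P8 6.819.
Rounding to the nearest integer: P5 2, P7 1, P8 7 (total 10).

P5 2; P7 1; P8 7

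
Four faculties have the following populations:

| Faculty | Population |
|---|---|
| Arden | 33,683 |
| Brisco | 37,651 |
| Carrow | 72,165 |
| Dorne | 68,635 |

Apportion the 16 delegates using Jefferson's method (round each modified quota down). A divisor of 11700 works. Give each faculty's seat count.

Arden: 2, Brisco: 3, Carrow: 6, Dorne: 5

With modified divisor 11700: modified quotas Arden 2.879, Brisco 3.218, Carrow 6.168, Dorne 5.866.
Rounding down: Arden 2, Brisco 3, Carrow 6, Dorne 5 (total 16).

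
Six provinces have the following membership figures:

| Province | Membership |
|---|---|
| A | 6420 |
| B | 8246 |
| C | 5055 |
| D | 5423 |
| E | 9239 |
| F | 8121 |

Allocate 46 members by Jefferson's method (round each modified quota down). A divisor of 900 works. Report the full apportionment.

A: 7, B: 9, C: 5, D: 6, E: 10, F: 9

With modified divisor 900: modified quotas A 7.133, B 9.162, C 5.617, D 6.026, E 10.266, F 9.023.
Rounding down: A 7, B 9, C 5, D 6, E 10, F 9 (total 46).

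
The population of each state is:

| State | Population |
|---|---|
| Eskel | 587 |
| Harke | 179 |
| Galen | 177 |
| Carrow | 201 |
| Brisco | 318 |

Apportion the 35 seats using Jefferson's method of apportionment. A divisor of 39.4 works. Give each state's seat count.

With modified divisor 39.4: modified quotas Eskel 14.898, Harke 4.543, Galen 4.492, Carrow 5.102, Brisco 8.071.
Rounding down: Eskel 14, Harke 4, Galen 4, Carrow 5, Brisco 8 (total 35).

Eskel=14, Harke=4, Galen=4, Carrow=5, Brisco=8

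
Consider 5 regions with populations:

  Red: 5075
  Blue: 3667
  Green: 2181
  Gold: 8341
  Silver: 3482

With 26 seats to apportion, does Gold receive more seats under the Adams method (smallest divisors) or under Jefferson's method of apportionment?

Jefferson

Adams: Red 6, Blue 4, Green 3, Gold 9, Silver 4.
Jefferson: Red 6, Blue 4, Green 2, Gold 10, Silver 4.
Gold gets 9 under Adams and 10 under Jefferson.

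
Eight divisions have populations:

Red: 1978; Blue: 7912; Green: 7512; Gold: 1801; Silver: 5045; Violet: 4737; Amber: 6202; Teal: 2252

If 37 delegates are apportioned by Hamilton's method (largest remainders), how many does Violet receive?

5

The standard divisor is 37439/37 ≈ 1011.865.
Standard quotas: Red 1.9548, Blue 7.8192, Green 7.4239, Gold 1.7799, Silver 4.9858, Violet 4.6815, Amber 6.1293, Teal 2.2256.
Lower quotas: Red 1, Blue 7, Green 7, Gold 1, Silver 4, Violet 4, Amber 6, Teal 2 (sum 32, leaving 5 seats).
Remainders in descending order: Silver 0.9858, Red 0.9548, Blue 0.8192, Gold 0.7799, Violet 0.6815, Green 0.4239, Teal 0.2256, Amber 0.1293.
The surplus seats go to Silver, Red, Blue, Gold, Violet.
Violet receives 5.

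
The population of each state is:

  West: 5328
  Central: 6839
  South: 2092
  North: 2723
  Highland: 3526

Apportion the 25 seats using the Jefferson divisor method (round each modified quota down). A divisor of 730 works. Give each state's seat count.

With modified divisor 730: modified quotas West 7.299, Central 9.368, South 2.866, North 3.730, Highland 4.830.
Rounding down: West 7, Central 9, South 2, North 3, Highland 4 (total 25).

West=7, Central=9, South=2, North=3, Highland=4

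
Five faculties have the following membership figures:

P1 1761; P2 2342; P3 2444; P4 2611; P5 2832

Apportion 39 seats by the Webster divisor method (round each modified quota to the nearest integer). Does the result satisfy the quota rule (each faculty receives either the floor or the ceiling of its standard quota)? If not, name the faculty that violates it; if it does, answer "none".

none

Standard quotas: P1 5.728, P2 7.618, P3 7.950, P4 8.493, P5 9.212.
Webster allocation: P1 6, P2 8, P3 8, P4 8, P5 9.
Every allocation lies between the lower and upper quota.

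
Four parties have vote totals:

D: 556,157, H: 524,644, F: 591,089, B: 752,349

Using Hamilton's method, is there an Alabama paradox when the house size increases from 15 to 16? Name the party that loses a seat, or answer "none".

none

At 15 seats: D 3, H 3, F 4, B 5.
At 16 seats: D 4, H 3, F 4, B 5.
No party's allocation decreased.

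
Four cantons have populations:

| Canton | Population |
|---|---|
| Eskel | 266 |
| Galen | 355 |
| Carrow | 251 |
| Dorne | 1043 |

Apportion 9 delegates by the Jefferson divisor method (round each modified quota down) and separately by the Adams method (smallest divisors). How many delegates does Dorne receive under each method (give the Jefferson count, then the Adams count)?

Jefferson: Eskel 1, Galen 2, Carrow 1, Dorne 5.
Adams: Eskel 2, Galen 2, Carrow 1, Dorne 4.
Dorne gets 5 under Jefferson and 4 under Adams.

5 and 4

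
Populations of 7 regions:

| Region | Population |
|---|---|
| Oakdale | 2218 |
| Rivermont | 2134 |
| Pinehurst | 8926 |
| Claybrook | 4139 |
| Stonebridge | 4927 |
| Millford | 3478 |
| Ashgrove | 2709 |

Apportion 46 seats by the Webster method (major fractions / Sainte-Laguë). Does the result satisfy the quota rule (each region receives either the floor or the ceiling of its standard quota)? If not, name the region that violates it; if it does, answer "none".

none

Standard quotas: Oakdale 3.576, Rivermont 3.441, Pinehurst 14.391, Claybrook 6.673, Stonebridge 7.944, Millford 5.608, Ashgrove 4.368.
Webster allocation: Oakdale 4, Rivermont 3, Pinehurst 14, Claybrook 7, Stonebridge 8, Millford 6, Ashgrove 4.
Every allocation lies between the lower and upper quota.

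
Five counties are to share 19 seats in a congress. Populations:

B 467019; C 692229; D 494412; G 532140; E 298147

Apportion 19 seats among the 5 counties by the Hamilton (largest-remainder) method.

B 4; C 5; D 4; G 4; E 2

The standard divisor is 2483947/19 ≈ 130734.053.
Standard quotas: B 3.5723, C 5.2949, D 3.7818, G 4.0704, E 2.2806.
Lower quotas: B 3, C 5, D 3, G 4, E 2 (sum 17, leaving 2 seats).
Remainders in descending order: D 0.7818, B 0.5723, C 0.2949, E 0.2806, G 0.0704.
Largest remainders: D, B receive the extra seats.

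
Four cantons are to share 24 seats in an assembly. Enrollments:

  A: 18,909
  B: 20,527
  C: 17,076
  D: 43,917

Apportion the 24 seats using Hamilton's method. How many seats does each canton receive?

A 5; B 5; C 4; D 10

The standard divisor is 100429/24 ≈ 4184.542.
Standard quotas: A 4.5188, B 4.9054, C 4.0807, D 10.4951.
Lower quotas: A 4, B 4, C 4, D 10 (sum 22, leaving 2 seats).
Remainders in descending order: B 0.9054, A 0.5188, D 0.4951, C 0.0807.
The surplus seats go to B, A.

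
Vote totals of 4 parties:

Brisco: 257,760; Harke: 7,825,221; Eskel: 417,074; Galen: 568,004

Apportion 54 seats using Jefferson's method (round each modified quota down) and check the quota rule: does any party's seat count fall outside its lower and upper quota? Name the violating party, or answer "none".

Harke

Standard quotas: Brisco 1.535, Harke 46.599, Eskel 2.484, Galen 3.382.
Jefferson allocation: Brisco 1, Harke 48, Eskel 2, Galen 3.
Harke has quota 46.599 (lower 46, upper 47) but receives 48 — outside the quota interval.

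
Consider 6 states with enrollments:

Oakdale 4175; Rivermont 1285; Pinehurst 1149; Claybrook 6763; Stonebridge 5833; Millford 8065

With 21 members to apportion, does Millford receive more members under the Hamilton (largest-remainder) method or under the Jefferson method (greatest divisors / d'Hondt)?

Hamilton: Oakdale 3, Rivermont 1, Pinehurst 1, Claybrook 5, Stonebridge 5, Millford 6.
Jefferson: Oakdale 3, Rivermont 1, Pinehurst 0, Claybrook 5, Stonebridge 5, Millford 7.
Millford gets 6 under Hamilton and 7 under Jefferson.

Jefferson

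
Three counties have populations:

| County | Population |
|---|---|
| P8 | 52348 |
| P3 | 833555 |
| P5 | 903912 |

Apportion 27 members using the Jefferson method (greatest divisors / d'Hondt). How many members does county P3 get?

13

Standard divisor 1789815/27 ≈ 66289.444; standard quotas: P8 0.790, P3 12.574, P5 13.636.
Rounding down gives 0, 12, 13 = 25 seats, so the divisor must be adjusted.
With modified divisor 62200: modified quotas P8 0.842, P3 13.401, P5 14.532.
Rounding down: P8 0, P3 13, P5 14 (total 27).
P3 receives 13.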